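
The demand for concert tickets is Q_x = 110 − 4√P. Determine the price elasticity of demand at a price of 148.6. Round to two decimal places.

-0.40

At P = 148.6, Q_x = 61.2394.
dQ_x/dP = −4/(2√P) = −4/(2·12.1902).
Point elasticity E = (dQ_x/dP)·(P/Q_x) = -0.1641 × 148.6/61.2394 ≈ -0.40.
|E| < 1, so demand is inelastic at this price.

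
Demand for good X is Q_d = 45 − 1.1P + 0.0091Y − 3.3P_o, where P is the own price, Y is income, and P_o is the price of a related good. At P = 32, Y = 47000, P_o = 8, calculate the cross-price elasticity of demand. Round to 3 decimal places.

Substituting, Q_d = 45 − 1.1(32) + 0.0091(47000) − 3.3(8) = 45 − 35.2 + 427.7 − 26.4 = 411.1.
∂Q_d/∂P_o = −3.3, so E_xy = -3.3·(8/411.1) ≈ -0.064.
E_xy < 0: the goods are complements.

-0.064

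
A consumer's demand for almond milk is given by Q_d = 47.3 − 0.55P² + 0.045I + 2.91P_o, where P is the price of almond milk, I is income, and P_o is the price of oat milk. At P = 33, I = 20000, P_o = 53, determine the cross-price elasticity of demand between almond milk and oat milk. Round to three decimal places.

Q_d = 47.3 − 0.55(33)² + 0.045(20000) + 2.91(53) = 47.3 − 598.95 + 900 + 154.23 = 502.58.
∂Q_d/∂P_o = +2.91, so E_xy = 2.91·(53/502.58) ≈ 0.307.
E_xy > 0: the goods are substitutes.

0.307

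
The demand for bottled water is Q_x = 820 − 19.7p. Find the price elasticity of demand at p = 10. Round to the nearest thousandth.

-0.316

At p = 10, Q_x = 623.
dQ_x/dp = −19.7.
Point elasticity E = (dQ_x/dp)·(p/Q_x) = -19.7 × 10/623 ≈ -0.316.
|E| < 1, so demand is inelastic at this price.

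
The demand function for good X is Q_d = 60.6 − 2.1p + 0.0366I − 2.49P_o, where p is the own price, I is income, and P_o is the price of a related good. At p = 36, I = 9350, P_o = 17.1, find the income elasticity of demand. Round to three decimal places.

1.202

Substituting, Q_d = 60.6 − 2.1(36) + 0.0366(9350) − 2.49(17.1) = 60.6 − 75.6 + 342.21 − 42.579 = 284.631.
∂Q_d/∂I = +0.0366, so E_I = 0.0366·(9350/284.631) ≈ 1.202.
E_I > 1: normal good (luxury).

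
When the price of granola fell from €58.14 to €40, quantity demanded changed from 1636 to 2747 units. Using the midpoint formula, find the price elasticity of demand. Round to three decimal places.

%Δq = (2747 − 1636)/[(1636 + 2747)/2] = 1111/2191.5 ≈ 0.5070.
%Δp = (40 − 58.14)/[(58.14 + 40)/2] = -18.14/49.07 ≈ -0.3697.
Arc elasticity E = %Δq/%Δp ≈ 0.5070/-0.3697 ≈ -1.371.
|E| > 1: demand is elastic over this range.

-1.371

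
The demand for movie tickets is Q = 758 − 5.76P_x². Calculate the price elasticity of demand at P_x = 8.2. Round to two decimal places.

-2.09

At P_x = 8.2, Q = 370.6976.
dQ/dP_x = −2·5.76·P_x = −94.464.
Point elasticity E = (dQ/dP_x)·(P_x/Q) = -94.464 × 8.2/370.6976 ≈ -2.09.
|E| > 1, so demand is elastic at this price.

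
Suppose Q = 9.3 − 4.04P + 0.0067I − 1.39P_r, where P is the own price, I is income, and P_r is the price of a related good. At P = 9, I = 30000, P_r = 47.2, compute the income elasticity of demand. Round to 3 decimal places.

At the given point, Q = 9.3 − 4.04(9) + 0.0067(30000) − 1.39(47.2) = 9.3 − 36.36 + 201 − 65.608 = 108.332.
∂Q/∂I = +0.0067, so E_I = 0.0067·(30000/108.332) ≈ 1.855.
E_I > 1: normal good (luxury).

1.855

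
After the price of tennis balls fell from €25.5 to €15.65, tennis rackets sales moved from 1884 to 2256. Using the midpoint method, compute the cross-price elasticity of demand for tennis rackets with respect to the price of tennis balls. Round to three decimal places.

%ΔQ_x = (2256 − 1884)/[(1884+2256)/2] = 372/2070 ≈ 0.1797.
%ΔP_y = (15.65 − 25.5)/[(25.5+15.65)/2] ≈ -0.4787.
E_xy = 0.1797/-0.4787 ≈ -0.375.
E_xy < 0, so tennis rackets and tennis balls are complements.

-0.375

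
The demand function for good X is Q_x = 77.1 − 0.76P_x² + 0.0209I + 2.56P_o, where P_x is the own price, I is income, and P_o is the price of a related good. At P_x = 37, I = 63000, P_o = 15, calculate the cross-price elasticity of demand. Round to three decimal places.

0.098

At the given point, Q_x = 77.1 − 0.76(37)² + 0.0209(63000) + 2.56(15) = 77.1 − 1040.44 + 1316.7 + 38.4 = 391.76.
∂Q_x/∂P_o = +2.56, so E_xy = 2.56·(15/391.76) ≈ 0.098.
E_xy > 0: the goods are substitutes.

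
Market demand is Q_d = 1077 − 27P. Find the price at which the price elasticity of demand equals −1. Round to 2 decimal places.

19.94

For linear demand Q_d = a − bP, E = −bP/(a − bP). |E| = 1 ⇒ bP = a − bP ⇒ P = a/(2b).
P = 1077/(2·27) ≈ 19.94.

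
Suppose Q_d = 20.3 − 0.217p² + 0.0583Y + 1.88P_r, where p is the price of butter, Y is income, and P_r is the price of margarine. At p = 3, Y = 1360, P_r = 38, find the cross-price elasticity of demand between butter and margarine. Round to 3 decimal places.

Q_d = 20.3 − 0.217(3)² + 0.0583(1360) + 1.88(38) = 20.3 − 1.953 + 79.288 + 71.44 = 169.075.
∂Q_d/∂P_r = +1.88, so E_xy = 1.88·(38/169.075) ≈ 0.423.
E_xy > 0: the goods are substitutes.

0.423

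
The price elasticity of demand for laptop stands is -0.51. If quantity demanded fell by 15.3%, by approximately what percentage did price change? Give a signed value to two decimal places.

%ΔQ ≈ E × %ΔP ⇒ %ΔP = %ΔQ / E = (-15.3%)/(-0.51) = 30.00%.

30.00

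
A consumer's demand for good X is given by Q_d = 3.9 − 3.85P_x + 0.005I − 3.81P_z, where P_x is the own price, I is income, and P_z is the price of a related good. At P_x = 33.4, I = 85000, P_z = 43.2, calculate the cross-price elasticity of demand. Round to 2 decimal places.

Substituting, Q_d = 3.9 − 3.85(33.4) + 0.005(85000) − 3.81(43.2) = 3.9 − 128.59 + 425 − 164.592 = 135.718.
∂Q_d/∂P_z = −3.81, so E_xy = -3.81·(43.2/135.718) ≈ -1.21.
E_xy < 0: the goods are complements.

-1.21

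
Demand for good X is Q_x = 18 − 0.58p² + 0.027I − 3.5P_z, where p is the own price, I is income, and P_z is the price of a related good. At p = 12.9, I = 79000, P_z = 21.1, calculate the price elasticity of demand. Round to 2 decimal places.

-0.10

First evaluate Q_x: 18 − 0.58(12.9)² + 0.027(79000) − 3.5(21.1) = 18 − 96.5178 + 2133 − 73.85 = 1980.6322.
∂Q_x/∂p = −2·0.58·p = -14.964, so E_p = -14.964·(12.9/1980.6322) ≈ -0.10.
|E_p| < 1: demand is inelastic.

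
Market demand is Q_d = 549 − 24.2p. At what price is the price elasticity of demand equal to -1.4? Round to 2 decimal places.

Set −bp/(a − bp) = −1.4 ⇒ bp = 1.4(a − bp) ⇒ bp(1+1.4) = 1.4·a.
p = 1.4·549/(24.2·2.4) ≈ 13.23.

13.23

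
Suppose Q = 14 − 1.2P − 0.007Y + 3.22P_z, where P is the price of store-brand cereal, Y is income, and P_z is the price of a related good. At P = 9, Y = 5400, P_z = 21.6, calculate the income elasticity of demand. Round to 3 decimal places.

Substituting, Q = 14 − 1.2(9) − 0.007(5400) + 3.22(21.6) = 14 − 10.8 − 37.8 + 69.552 = 34.952.
∂Q/∂Y = −0.007, so E_I = -0.007·(5400/34.952) ≈ -1.081.
E_I < 0: inferior good.

-1.081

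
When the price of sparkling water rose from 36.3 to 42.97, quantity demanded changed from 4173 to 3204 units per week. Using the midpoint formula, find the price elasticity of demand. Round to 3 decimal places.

%Δq = (3204 − 4173)/[(4173 + 3204)/2] = -969/3688.5 ≈ -0.2627.
%Δp = (42.97 − 36.3)/[(36.3 + 42.97)/2] = 6.67/39.635 ≈ 0.1683.
Arc elasticity E = %Δq/%Δp ≈ -0.2627/0.1683 ≈ -1.561.
|E| > 1: demand is elastic over this range.

-1.561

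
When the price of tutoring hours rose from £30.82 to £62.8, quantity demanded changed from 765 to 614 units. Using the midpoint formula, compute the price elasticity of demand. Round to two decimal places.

-0.32

%Δq = (614 − 765)/[(765 + 614)/2] = -151/689.5 ≈ -0.2190.
%ΔP = (62.8 − 30.82)/[(30.82 + 62.8)/2] = 31.98/46.81 ≈ 0.6832.
Arc elasticity E = %Δq/%ΔP ≈ -0.2190/0.6832 ≈ -0.32.
|E| < 1: demand is inelastic over this range.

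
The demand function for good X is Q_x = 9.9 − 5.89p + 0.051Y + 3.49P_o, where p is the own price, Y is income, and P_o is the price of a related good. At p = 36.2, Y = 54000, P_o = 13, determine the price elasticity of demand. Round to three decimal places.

Q_x = 9.9 − 5.89(36.2) + 0.051(54000) + 3.49(13) = 9.9 − 213.218 + 2754 + 45.37 = 2596.052.
∂Q_x/∂p = −5.89, so E_p = (−5.89)·(36.2/2596.052) ≈ -0.082.
|E_p| < 1: demand is inelastic.

-0.082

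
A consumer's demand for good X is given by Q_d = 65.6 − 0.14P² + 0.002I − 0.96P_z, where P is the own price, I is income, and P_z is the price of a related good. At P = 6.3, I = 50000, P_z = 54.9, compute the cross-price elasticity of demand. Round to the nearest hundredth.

-0.49

Evaluating quantity at (P, I, P_z) gives Q_d = 65.6 − 0.14(6.3)² + 0.002(50000) − 0.96(54.9) = 65.6 − 5.5566 + 100 − 52.704 = 107.3394.
∂Q_d/∂P_z = −0.96, so E_xy = -0.96·(54.9/107.3394) ≈ -0.49.
E_xy < 0: the goods are complements.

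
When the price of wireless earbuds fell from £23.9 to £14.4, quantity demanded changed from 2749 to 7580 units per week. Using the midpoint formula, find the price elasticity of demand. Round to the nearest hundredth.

%ΔQ = (7580 − 2749)/[(2749 + 7580)/2] = 4831/5164.5 ≈ 0.9354.
%ΔP = (14.4 − 23.9)/[(23.9 + 14.4)/2] = -9.5/19.15 ≈ -0.4961.
Arc elasticity E = %ΔQ/%ΔP ≈ 0.9354/-0.4961 ≈ -1.89.
|E| > 1: demand is elastic over this range.

-1.89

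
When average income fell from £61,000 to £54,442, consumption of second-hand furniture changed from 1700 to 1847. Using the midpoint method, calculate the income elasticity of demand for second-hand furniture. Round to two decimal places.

%ΔQ = (1847 − 1700)/[(1700+1847)/2] = 147/1773.5 ≈ 0.0829.
%ΔI = (54,442 − 61,000)/[(61,000+54,442)/2] = -6558/57721 ≈ -0.1136.
E_I = %ΔQ/%ΔI ≈ -0.73.
E_I < 0: inferior good.

-0.73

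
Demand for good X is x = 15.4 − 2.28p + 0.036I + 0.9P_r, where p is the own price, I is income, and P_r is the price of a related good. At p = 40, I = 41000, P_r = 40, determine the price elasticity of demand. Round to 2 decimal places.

-0.06

Evaluating quantity at (p, I, P_r) gives x = 15.4 − 2.28(40) + 0.036(41000) + 0.9(40) = 15.4 − 91.2 + 1476 + 36 = 1436.2.
∂x/∂p = −2.28, so E_p = (−2.28)·(40/1436.2) ≈ -0.06.
|E_p| < 1: demand is inelastic.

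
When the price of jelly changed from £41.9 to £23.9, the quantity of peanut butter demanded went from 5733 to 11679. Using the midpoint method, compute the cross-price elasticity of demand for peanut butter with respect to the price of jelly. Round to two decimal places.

-1.25

%ΔQ_x = (11679 − 5733)/[(5733+11679)/2] = 5946/8706 ≈ 0.6830.
%ΔP_y = (23.9 − 41.9)/[(41.9+23.9)/2] ≈ -0.5471.
E_xy = 0.6830/-0.5471 ≈ -1.25.
E_xy < 0, so peanut butter and jelly are complements.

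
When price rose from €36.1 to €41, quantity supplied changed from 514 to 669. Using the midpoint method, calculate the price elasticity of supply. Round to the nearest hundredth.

%Δq = (669 − 514)/[(514 + 669)/2] = 155/591.5 ≈ 0.2620.
%ΔP = (41 − 36.1)/[(36.1 + 41)/2] = 4.9/38.55 ≈ 0.1271.
Arc elasticity E = %Δq/%ΔP ≈ 0.2620/0.1271 ≈ 2.06.
|E| > 1: supply is elastic over this range.

2.06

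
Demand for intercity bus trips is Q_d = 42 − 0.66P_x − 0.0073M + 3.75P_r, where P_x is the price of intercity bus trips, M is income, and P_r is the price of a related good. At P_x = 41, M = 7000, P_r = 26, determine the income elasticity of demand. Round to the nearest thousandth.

First evaluate Q_d: 42 − 0.66(41) − 0.0073(7000) + 3.75(26) = 42 − 27.06 − 51.1 + 97.5 = 61.34.
∂Q_d/∂M = −0.0073, so E_I = -0.0073·(7000/61.34) ≈ -0.833.
E_I < 0: inferior good.

-0.833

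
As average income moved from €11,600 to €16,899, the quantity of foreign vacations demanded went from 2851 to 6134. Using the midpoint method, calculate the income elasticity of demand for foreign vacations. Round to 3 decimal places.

%ΔQ = (6134 − 2851)/[(2851+6134)/2] = 3283/4492.5 ≈ 0.7308.
%ΔM = (16,899 − 11,600)/[(11,600+16,899)/2] = 5299/14249.5 ≈ 0.3719.
E_I = %ΔQ/%ΔM ≈ 1.965.
E_I > 1: normal good (luxury).

1.965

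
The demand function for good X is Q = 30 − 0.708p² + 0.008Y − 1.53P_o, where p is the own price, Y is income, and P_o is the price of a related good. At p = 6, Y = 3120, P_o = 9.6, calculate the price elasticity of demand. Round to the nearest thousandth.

Substituting, Q = 30 − 0.708(6)² + 0.008(3120) − 1.53(9.6) = 30 − 25.488 + 24.96 − 14.688 = 14.784.
∂Q/∂p = −2·0.708·p = -8.496, so E_p = -8.496·(6/14.784) ≈ -3.448.
|E_p| > 1: demand is elastic.

-3.448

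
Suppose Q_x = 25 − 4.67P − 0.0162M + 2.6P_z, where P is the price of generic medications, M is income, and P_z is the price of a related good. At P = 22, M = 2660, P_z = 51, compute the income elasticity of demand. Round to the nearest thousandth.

-3.662

Substituting, Q_x = 25 − 4.67(22) − 0.0162(2660) + 2.6(51) = 25 − 102.74 − 43.092 + 132.6 = 11.768.
∂Q_x/∂M = −0.0162, so E_I = -0.0162·(2660/11.768) ≈ -3.662.
E_I < 0: inferior good.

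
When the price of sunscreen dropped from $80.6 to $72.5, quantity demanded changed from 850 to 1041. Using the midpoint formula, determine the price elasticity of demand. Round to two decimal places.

%Δq = (1041 − 850)/[(850 + 1041)/2] = 191/945.5 ≈ 0.2020.
%ΔP = (72.5 − 80.6)/[(80.6 + 72.5)/2] = -8.1/76.55 ≈ -0.1058.
Arc elasticity E = %Δq/%ΔP ≈ 0.2020/-0.1058 ≈ -1.91.
|E| > 1: demand is elastic over this range.

-1.91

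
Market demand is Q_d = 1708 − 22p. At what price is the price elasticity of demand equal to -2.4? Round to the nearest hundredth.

Set −bp/(a − bp) = −2.4 ⇒ bp = 2.4(a − bp) ⇒ bp(1+2.4) = 2.4·a.
p = 2.4·1708/(22·3.4) ≈ 54.80.

54.80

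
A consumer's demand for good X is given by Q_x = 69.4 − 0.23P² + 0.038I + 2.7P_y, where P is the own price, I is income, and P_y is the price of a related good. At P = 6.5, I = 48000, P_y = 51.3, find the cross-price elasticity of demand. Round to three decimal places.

0.068

Evaluating quantity at (P, I, P_y) gives Q_x = 69.4 − 0.23(6.5)² + 0.038(48000) + 2.7(51.3) = 69.4 − 9.7175 + 1824 + 138.51 = 2022.1925.
∂Q_x/∂P_y = +2.7, so E_xy = 2.7·(51.3/2022.1925) ≈ 0.068.
E_xy > 0: the goods are substitutes.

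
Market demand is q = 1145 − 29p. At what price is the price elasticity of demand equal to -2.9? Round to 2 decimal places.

Set −bp/(a − bp) = −2.9 ⇒ bp = 2.9(a − bp) ⇒ bp(1+2.9) = 2.9·a.
p = 2.9·1145/(29·3.9) ≈ 29.36.

29.36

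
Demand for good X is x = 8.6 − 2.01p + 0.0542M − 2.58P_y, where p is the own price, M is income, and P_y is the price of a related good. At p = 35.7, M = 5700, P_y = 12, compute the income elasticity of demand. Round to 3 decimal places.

First evaluate x: 8.6 − 2.01(35.7) + 0.0542(5700) − 2.58(12) = 8.6 − 71.757 + 308.94 − 30.96 = 214.823.
∂x/∂M = +0.0542, so E_I = 0.0542·(5700/214.823) ≈ 1.438.
E_I > 1: normal good (luxury).

1.438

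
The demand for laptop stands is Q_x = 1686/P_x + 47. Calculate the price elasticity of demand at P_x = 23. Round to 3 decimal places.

At P_x = 23, Q_x = 120.3043.
dQ_x/dP_x = −1686/P_x² = −3.1871.
Point elasticity E = (dQ_x/dP_x)·(P_x/Q_x) = -3.1871 × 23/120.3043 ≈ -0.609.
|E| < 1, so demand is inelastic at this price.

-0.609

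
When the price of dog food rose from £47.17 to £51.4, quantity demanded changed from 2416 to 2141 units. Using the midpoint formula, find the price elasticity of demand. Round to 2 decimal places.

-1.41

%ΔQ = (2141 − 2416)/[(2416 + 2141)/2] = -275/2278.5 ≈ -0.1207.
%ΔP = (51.4 − 47.17)/[(47.17 + 51.4)/2] = 4.23/49.285 ≈ 0.0858.
Arc elasticity E = %ΔQ/%ΔP ≈ -0.1207/0.0858 ≈ -1.41.
|E| > 1: demand is elastic over this range.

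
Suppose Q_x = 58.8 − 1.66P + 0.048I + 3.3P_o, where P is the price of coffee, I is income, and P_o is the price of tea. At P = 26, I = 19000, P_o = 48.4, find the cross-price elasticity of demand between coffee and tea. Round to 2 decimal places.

First evaluate Q_x: 58.8 − 1.66(26) + 0.048(19000) + 3.3(48.4) = 58.8 − 43.16 + 912 + 159.72 = 1087.36.
∂Q_x/∂P_o = +3.3, so E_xy = 3.3·(48.4/1087.36) ≈ 0.15.
E_xy > 0: the goods are substitutes.

0.15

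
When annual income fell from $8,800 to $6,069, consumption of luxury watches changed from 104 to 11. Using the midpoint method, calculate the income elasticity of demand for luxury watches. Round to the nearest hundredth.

%ΔQ = (11 − 104)/[(104+11)/2] = -93/57.5 ≈ -1.6174.
%ΔM = (6,069 − 8,800)/[(8,800+6,069)/2] = -2731/7434.5 ≈ -0.3673.
E_I = %ΔQ/%ΔM ≈ 4.40.
E_I > 1: normal good (luxury).

4.40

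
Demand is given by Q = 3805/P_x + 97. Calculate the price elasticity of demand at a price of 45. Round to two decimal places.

-0.47

At P_x = 45, Q = 181.5556.
dQ/dP_x = −3805/P_x² = −1.879.
Point elasticity E = (dQ/dP_x)·(P_x/Q) = -1.879 × 45/181.5556 ≈ -0.47.
|E| < 1, so demand is inelastic at this price.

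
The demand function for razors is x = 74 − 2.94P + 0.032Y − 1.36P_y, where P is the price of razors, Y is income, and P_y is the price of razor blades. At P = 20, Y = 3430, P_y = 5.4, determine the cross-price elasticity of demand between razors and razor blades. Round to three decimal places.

x = 74 − 2.94(20) + 0.032(3430) − 1.36(5.4) = 74 − 58.8 + 109.76 − 7.344 = 117.616.
∂x/∂P_y = −1.36, so E_xy = -1.36·(5.4/117.616) ≈ -0.062.
E_xy < 0: the goods are complements.

-0.062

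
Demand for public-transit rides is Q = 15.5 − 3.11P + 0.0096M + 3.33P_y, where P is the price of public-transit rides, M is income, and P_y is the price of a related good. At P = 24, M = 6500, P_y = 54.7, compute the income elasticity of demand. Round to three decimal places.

Evaluating quantity at (P, M, P_y) gives Q = 15.5 − 3.11(24) + 0.0096(6500) + 3.33(54.7) = 15.5 − 74.64 + 62.4 + 182.151 = 185.411.
∂Q/∂M = +0.0096, so E_I = 0.0096·(6500/185.411) ≈ 0.337.
E_I ∈ (0,1): normal good (necessity).

0.337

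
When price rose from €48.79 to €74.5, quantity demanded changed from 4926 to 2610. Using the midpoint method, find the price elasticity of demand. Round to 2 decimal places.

%Δq = (2610 − 4926)/[(4926 + 2610)/2] = -2316/3768 ≈ -0.6146.
%Δp = (74.5 − 48.79)/[(48.79 + 74.5)/2] = 25.71/61.645 ≈ 0.4171.
Arc elasticity E = %Δq/%Δp ≈ -0.6146/0.4171 ≈ -1.47.
|E| > 1: demand is elastic over this range.

-1.47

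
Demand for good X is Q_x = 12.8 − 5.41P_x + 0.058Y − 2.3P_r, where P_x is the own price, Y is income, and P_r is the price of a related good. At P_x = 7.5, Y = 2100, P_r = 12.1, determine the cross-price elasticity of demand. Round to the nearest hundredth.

-0.42

First evaluate Q_x: 12.8 − 5.41(7.5) + 0.058(2100) − 2.3(12.1) = 12.8 − 40.575 + 121.8 − 27.83 = 66.195.
∂Q_x/∂P_r = −2.3, so E_xy = -2.3·(12.1/66.195) ≈ -0.42.
E_xy < 0: the goods are complements.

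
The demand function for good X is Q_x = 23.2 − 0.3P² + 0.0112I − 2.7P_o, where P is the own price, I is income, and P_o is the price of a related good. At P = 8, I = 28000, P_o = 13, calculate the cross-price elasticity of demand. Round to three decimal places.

First evaluate Q_x: 23.2 − 0.3(8)² + 0.0112(28000) − 2.7(13) = 23.2 − 19.2 + 313.6 − 35.1 = 282.5.
∂Q_x/∂P_o = −2.7, so E_xy = -2.7·(13/282.5) ≈ -0.124.
E_xy < 0: the goods are complements.

-0.124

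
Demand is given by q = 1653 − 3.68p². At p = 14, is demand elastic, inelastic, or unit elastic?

At p = 14, q = 931.72.
dq/dp = −2·3.68·p = −103.04.
Point elasticity E = (dq/dp)·(p/q) = -103.04 × 14/931.72 ≈ -1.548.
|E| ≈ 1.548 > 1, so demand is elastic.

elastic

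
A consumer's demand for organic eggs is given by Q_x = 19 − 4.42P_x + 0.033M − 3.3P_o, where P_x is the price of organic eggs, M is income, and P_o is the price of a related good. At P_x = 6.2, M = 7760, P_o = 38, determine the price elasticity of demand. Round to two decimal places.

-0.22

At the given point, Q_x = 19 − 4.42(6.2) + 0.033(7760) − 3.3(38) = 19 − 27.404 + 256.08 − 125.4 = 122.276.
∂Q_x/∂P_x = −4.42, so E_p = (−4.42)·(6.2/122.276) ≈ -0.22.
|E_p| < 1: demand is inelastic.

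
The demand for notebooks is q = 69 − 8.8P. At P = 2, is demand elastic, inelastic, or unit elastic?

At P = 2, q = 51.4.
dq/dP = −8.8.
Point elasticity E = (dq/dP)·(P/q) = -8.8 × 2/51.4 ≈ -0.342.
|E| ≈ 0.342 < 1, so demand is inelastic.

inelastic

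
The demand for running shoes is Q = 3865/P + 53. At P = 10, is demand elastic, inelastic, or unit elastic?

inelastic

At P = 10, Q = 439.5.
dQ/dP = −3865/P² = −38.65.
Point elasticity E = (dQ/dP)·(P/Q) = -38.65 × 10/439.5 ≈ -0.879.
|E| ≈ 0.879 < 1, so demand is inelastic.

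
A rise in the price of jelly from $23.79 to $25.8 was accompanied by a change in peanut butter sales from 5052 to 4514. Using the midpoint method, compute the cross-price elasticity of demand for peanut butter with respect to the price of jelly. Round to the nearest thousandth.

%ΔQ_x = (4514 − 5052)/[(5052+4514)/2] = -538/4783 ≈ -0.1125.
%ΔP_y = (25.8 − 23.79)/[(23.79+25.8)/2] ≈ 0.0811.
E_xy = -0.1125/0.0811 ≈ -1.388.
E_xy < 0, so peanut butter and jelly are complements.

-1.388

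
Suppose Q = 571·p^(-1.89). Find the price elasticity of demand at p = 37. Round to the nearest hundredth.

-1.89

For a Cobb–Douglas (constant-elasticity) form Q = A·p^α·…, the elasticity with respect to p equals the exponent α at every point.
Here the exponent on p is -1.89, so the price elasticity of demand is -1.89.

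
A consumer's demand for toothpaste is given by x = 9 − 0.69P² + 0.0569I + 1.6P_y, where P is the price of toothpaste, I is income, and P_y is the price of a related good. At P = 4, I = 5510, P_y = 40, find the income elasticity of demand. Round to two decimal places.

x = 9 − 0.69(4)² + 0.0569(5510) + 1.6(40) = 9 − 11.04 + 313.519 + 64 = 375.479.
∂x/∂I = +0.0569, so E_I = 0.0569·(5510/375.479) ≈ 0.83.
E_I ∈ (0,1): normal good (necessity).

0.83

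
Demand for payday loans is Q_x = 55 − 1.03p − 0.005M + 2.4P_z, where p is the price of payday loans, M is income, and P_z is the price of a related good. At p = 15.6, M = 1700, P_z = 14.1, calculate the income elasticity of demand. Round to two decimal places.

Evaluating quantity at (p, M, P_z) gives Q_x = 55 − 1.03(15.6) − 0.005(1700) + 2.4(14.1) = 55 − 16.068 − 8.5 + 33.84 = 64.272.
∂Q_x/∂M = −0.005, so E_I = -0.005·(1700/64.272) ≈ -0.13.
E_I < 0: inferior good.

-0.13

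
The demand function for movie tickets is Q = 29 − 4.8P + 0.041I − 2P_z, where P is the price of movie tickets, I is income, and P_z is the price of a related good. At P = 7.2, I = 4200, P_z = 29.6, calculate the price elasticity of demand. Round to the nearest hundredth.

-0.32

Substituting, Q = 29 − 4.8(7.2) + 0.041(4200) − 2(29.6) = 29 − 34.56 + 172.2 − 59.2 = 107.44.
∂Q/∂P = −4.8, so E_p = (−4.8)·(7.2/107.44) ≈ -0.32.
|E_p| < 1: demand is inelastic.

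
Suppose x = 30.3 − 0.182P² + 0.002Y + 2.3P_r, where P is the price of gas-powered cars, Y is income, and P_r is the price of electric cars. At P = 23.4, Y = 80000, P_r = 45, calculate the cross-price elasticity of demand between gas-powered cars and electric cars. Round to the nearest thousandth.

0.533

Substituting, x = 30.3 − 0.182(23.4)² + 0.002(80000) + 2.3(45) = 30.3 − 99.6559 + 160 + 103.5 = 194.1441.
∂x/∂P_r = +2.3, so E_xy = 2.3·(45/194.1441) ≈ 0.533.
E_xy > 0: the goods are substitutes.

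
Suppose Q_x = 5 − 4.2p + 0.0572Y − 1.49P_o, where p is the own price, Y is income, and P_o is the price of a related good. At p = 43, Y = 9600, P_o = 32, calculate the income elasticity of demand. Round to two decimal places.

First evaluate Q_x: 5 − 4.2(43) + 0.0572(9600) − 1.49(32) = 5 − 180.6 + 549.12 − 47.68 = 325.84.
∂Q_x/∂Y = +0.0572, so E_I = 0.0572·(9600/325.84) ≈ 1.69.
E_I > 1: normal good (luxury).

1.69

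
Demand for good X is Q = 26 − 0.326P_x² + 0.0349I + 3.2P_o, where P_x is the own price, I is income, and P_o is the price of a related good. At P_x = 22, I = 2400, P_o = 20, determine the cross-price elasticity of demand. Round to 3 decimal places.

4.006

First evaluate Q: 26 − 0.326(22)² + 0.0349(2400) + 3.2(20) = 26 − 157.784 + 83.76 + 64 = 15.976.
∂Q/∂P_o = +3.2, so E_xy = 3.2·(20/15.976) ≈ 4.006.
E_xy > 0: the goods are substitutes.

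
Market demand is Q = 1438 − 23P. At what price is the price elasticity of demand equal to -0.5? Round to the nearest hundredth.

Set −bP/(a − bP) = −0.5 ⇒ bP = 0.5(a − bP) ⇒ bP(1+0.5) = 0.5·a.
P = 0.5·1438/(23·1.5) ≈ 20.84.

20.84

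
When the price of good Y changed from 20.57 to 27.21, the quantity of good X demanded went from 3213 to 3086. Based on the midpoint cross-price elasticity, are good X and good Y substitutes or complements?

%ΔQ_x = (3086 − 3213)/[(3213+3086)/2] = -127/3149.5 ≈ -0.0403.
%ΔP_y = (27.21 − 20.57)/[(20.57+27.21)/2] ≈ 0.2779.
E_xy = -0.0403/0.2779 ≈ -0.145.
E_xy < 0, so the goods are complements.

complements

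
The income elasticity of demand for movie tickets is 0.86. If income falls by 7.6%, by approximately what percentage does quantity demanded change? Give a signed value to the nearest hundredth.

-6.54

%ΔQ ≈ E × %ΔI = (0.86) × (-7.6%) ≈ -6.54%.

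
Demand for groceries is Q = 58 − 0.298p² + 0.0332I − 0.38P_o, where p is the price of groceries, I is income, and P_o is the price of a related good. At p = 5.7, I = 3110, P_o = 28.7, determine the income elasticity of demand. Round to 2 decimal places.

At the given point, Q = 58 − 0.298(5.7)² + 0.0332(3110) − 0.38(28.7) = 58 − 9.682 + 103.252 − 10.906 = 140.664.
∂Q/∂I = +0.0332, so E_I = 0.0332·(3110/140.664) ≈ 0.73.
E_I ∈ (0,1): normal good (necessity).

0.73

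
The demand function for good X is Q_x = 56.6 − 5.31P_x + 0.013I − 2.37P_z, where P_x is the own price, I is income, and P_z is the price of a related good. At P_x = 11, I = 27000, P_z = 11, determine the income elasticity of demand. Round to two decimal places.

Substituting, Q_x = 56.6 − 5.31(11) + 0.013(27000) − 2.37(11) = 56.6 − 58.41 + 351 − 26.07 = 323.12.
∂Q_x/∂I = +0.013, so E_I = 0.013·(27000/323.12) ≈ 1.09.
E_I > 1: normal good (luxury).

1.09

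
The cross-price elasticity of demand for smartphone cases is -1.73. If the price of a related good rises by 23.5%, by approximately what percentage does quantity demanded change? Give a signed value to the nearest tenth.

%ΔQ ≈ E × %ΔP_y = (-1.73) × (23.5%) ≈ -40.7%.

-40.7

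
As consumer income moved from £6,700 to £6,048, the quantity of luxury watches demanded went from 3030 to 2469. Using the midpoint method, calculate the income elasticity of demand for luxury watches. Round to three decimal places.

%ΔQ = (2469 − 3030)/[(3030+2469)/2] = -561/2749.5 ≈ -0.2040.
%ΔI = (6,048 − 6,700)/[(6,700+6,048)/2] = -652/6374 ≈ -0.1023.
E_I = %ΔQ/%ΔI ≈ 1.995.
E_I > 1: normal good (luxury).

1.995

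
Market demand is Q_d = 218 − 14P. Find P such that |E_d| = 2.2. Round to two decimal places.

Set −bP/(a − bP) = −2.2 ⇒ bP = 2.2(a − bP) ⇒ bP(1+2.2) = 2.2·a.
P = 2.2·218/(14·3.2) ≈ 10.71.

10.71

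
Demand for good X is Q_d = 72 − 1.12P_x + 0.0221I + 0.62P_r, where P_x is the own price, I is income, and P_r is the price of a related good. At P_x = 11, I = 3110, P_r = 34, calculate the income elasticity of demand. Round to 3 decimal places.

0.460

At the given point, Q_d = 72 − 1.12(11) + 0.0221(3110) + 0.62(34) = 72 − 12.32 + 68.731 + 21.08 = 149.491.
∂Q_d/∂I = +0.0221, so E_I = 0.0221·(3110/149.491) ≈ 0.460.
E_I ∈ (0,1): normal good (necessity).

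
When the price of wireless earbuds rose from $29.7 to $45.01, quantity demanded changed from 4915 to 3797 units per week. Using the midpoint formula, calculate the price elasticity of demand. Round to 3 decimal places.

-0.626

%ΔQ = (3797 − 4915)/[(4915 + 3797)/2] = -1118/4356 ≈ -0.2567.
%ΔP = (45.01 − 29.7)/[(29.7 + 45.01)/2] = 15.31/37.355 ≈ 0.4099.
Arc elasticity E = %ΔQ/%ΔP ≈ -0.2567/0.4099 ≈ -0.626.
|E| < 1: demand is inelastic over this range.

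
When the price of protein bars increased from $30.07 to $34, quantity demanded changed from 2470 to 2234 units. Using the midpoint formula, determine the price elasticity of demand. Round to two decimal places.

%ΔQ = (2234 − 2470)/[(2470 + 2234)/2] = -236/2352 ≈ -0.1003.
%Δp = (34 − 30.07)/[(30.07 + 34)/2] = 3.93/32.035 ≈ 0.1227.
Arc elasticity E = %ΔQ/%Δp ≈ -0.1003/0.1227 ≈ -0.82.
|E| < 1: demand is inelastic over this range.

-0.82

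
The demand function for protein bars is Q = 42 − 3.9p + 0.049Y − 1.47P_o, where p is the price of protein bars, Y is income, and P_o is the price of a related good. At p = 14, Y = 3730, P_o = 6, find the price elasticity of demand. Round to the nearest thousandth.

At the given point, Q = 42 − 3.9(14) + 0.049(3730) − 1.47(6) = 42 − 54.6 + 182.77 − 8.82 = 161.35.
∂Q/∂p = −3.9, so E_p = (−3.9)·(14/161.35) ≈ -0.338.
|E_p| < 1: demand is inelastic.

-0.338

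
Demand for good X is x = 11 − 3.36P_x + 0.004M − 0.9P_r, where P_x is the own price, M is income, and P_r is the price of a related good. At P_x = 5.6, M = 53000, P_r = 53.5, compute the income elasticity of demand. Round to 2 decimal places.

1.36

First evaluate x: 11 − 3.36(5.6) + 0.004(53000) − 0.9(53.5) = 11 − 18.816 + 212 − 48.15 = 156.034.
∂x/∂M = +0.004, so E_I = 0.004·(53000/156.034) ≈ 1.36.
E_I > 1: normal good (luxury).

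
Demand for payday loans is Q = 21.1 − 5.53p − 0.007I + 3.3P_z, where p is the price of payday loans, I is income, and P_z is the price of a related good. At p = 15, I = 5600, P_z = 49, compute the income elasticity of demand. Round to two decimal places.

At the given point, Q = 21.1 − 5.53(15) − 0.007(5600) + 3.3(49) = 21.1 − 82.95 − 39.2 + 161.7 = 60.65.
∂Q/∂I = −0.007, so E_I = -0.007·(5600/60.65) ≈ -0.65.
E_I < 0: inferior good.

-0.65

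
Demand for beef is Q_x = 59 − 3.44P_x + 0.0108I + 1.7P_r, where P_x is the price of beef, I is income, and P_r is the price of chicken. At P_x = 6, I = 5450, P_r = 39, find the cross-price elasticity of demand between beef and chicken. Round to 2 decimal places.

0.41

Evaluating quantity at (P_x, I, P_r) gives Q_x = 59 − 3.44(6) + 0.0108(5450) + 1.7(39) = 59 − 20.64 + 58.86 + 66.3 = 163.52.
∂Q_x/∂P_r = +1.7, so E_xy = 1.7·(39/163.52) ≈ 0.41.
E_xy > 0: the goods are substitutes.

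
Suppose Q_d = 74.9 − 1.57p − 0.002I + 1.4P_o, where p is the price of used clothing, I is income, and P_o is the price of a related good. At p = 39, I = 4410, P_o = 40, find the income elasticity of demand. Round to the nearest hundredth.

Q_d = 74.9 − 1.57(39) − 0.002(4410) + 1.4(40) = 74.9 − 61.23 − 8.82 + 56 = 60.85.
∂Q_d/∂I = −0.002, so E_I = -0.002·(4410/60.85) ≈ -0.14.
E_I < 0: inferior good.

-0.14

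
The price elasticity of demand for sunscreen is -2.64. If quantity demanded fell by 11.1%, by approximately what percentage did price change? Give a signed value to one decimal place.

%ΔQ ≈ E × %ΔP ⇒ %ΔP = %ΔQ / E = (-11.1%)/(-2.64) ≈ 4.2%.

4.2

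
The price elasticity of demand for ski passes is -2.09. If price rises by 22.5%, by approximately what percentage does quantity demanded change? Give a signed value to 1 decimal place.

%ΔQ ≈ E × %ΔP = (-2.09) × (22.5%) ≈ -47.0%.

-47.0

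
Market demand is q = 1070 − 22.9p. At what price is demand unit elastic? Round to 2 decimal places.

23.36

For linear demand q = a − bp, E = −bp/(a − bp). |E| = 1 ⇒ bp = a − bp ⇒ p = a/(2b).
p = 1070/(2·22.9) ≈ 23.36.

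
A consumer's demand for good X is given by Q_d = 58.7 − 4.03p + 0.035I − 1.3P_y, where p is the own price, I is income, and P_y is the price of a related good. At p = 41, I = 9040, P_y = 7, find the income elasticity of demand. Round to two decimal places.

Evaluating quantity at (p, I, P_y) gives Q_d = 58.7 − 4.03(41) + 0.035(9040) − 1.3(7) = 58.7 − 165.23 + 316.4 − 9.1 = 200.77.
∂Q_d/∂I = +0.035, so E_I = 0.035·(9040/200.77) ≈ 1.58.
E_I > 1: normal good (luxury).

1.58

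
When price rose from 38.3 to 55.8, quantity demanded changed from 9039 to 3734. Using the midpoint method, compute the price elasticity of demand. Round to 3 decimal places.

-2.233

%ΔQ = (3734 − 9039)/[(9039 + 3734)/2] = -5305/6386.5 ≈ -0.8307.
%ΔP = (55.8 − 38.3)/[(38.3 + 55.8)/2] = 17.5/47.05 ≈ 0.3719.
Arc elasticity E = %ΔQ/%ΔP ≈ -0.8307/0.3719 ≈ -2.233.
|E| > 1: demand is elastic over this range.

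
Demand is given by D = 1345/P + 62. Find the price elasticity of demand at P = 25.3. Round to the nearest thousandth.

At P = 25.3, D = 115.1621.
dD/dP = −1345/P² = −2.1013.
Point elasticity E = (dD/dP)·(P/D) = -2.1013 × 25.3/115.1621 ≈ -0.462.
|E| < 1, so demand is inelastic at this price.

-0.462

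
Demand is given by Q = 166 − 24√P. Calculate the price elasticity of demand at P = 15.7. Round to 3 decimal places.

At P = 15.7, Q = 70.9043.
dQ/dP = −24/(2√P) = −24/(2·3.9623).
Point elasticity E = (dQ/dP)·(P/Q) = -3.0285 × 15.7/70.9043 ≈ -0.671.
|E| < 1, so demand is inelastic at this price.

-0.671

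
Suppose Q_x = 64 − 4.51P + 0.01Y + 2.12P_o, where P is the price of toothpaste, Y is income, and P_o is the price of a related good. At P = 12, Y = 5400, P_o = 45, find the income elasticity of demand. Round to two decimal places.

0.34

First evaluate Q_x: 64 − 4.51(12) + 0.01(5400) + 2.12(45) = 64 − 54.12 + 54 + 95.4 = 159.28.
∂Q_x/∂Y = +0.01, so E_I = 0.01·(5400/159.28) ≈ 0.34.
E_I ∈ (0,1): normal good (necessity).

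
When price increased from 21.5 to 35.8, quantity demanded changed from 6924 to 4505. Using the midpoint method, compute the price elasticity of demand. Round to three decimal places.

%Δq = (4505 − 6924)/[(6924 + 4505)/2] = -2419/5714.5 ≈ -0.4233.
%ΔP = (35.8 − 21.5)/[(21.5 + 35.8)/2] = 14.3/28.65 ≈ 0.4991.
Arc elasticity E = %Δq/%ΔP ≈ -0.4233/0.4991 ≈ -0.848.
|E| < 1: demand is inelastic over this range.

-0.848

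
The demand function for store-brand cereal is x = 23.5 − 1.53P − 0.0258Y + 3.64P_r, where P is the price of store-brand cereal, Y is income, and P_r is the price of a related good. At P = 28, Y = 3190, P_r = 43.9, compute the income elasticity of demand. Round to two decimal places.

x = 23.5 − 1.53(28) − 0.0258(3190) + 3.64(43.9) = 23.5 − 42.84 − 82.302 + 159.796 = 58.154.
∂x/∂Y = −0.0258, so E_I = -0.0258·(3190/58.154) ≈ -1.42.
E_I < 0: inferior good.

-1.42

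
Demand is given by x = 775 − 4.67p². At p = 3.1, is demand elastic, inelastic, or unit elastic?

At p = 3.1, x = 730.1213.
dx/dp = −2·4.67·p = −28.954.
Point elasticity E = (dx/dp)·(p/x) = -28.954 × 3.1/730.1213 ≈ -0.123.
|E| ≈ 0.123 < 1, so demand is inelastic.

inelastic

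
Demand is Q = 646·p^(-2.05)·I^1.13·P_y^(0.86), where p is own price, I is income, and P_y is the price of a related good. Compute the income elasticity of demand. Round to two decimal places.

For a Cobb–Douglas (constant-elasticity) form Q = A·I^α·…, the elasticity with respect to I equals the exponent α at every point.
Here the exponent on I is 1.13, so the income elasticity of demand is 1.13.

1.13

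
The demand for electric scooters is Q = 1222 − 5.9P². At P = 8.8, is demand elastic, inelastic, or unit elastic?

At P = 8.8, Q = 765.104.
dQ/dP = −2·5.9·P = −103.84.
Point elasticity E = (dQ/dP)·(P/Q) = -103.84 × 8.8/765.104 ≈ -1.194.
|E| ≈ 1.194 > 1, so demand is elastic.

elastic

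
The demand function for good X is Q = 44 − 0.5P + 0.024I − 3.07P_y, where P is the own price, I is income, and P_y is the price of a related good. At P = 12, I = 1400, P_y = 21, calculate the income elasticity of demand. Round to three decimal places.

At the given point, Q = 44 − 0.5(12) + 0.024(1400) − 3.07(21) = 44 − 6 + 33.6 − 64.47 = 7.13.
∂Q/∂I = +0.024, so E_I = 0.024·(1400/7.13) ≈ 4.712.
E_I > 1: normal good (luxury).

4.712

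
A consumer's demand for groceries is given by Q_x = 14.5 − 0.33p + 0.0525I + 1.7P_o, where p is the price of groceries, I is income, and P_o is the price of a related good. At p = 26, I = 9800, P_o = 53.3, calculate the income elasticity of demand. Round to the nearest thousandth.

0.842

At the given point, Q_x = 14.5 − 0.33(26) + 0.0525(9800) + 1.7(53.3) = 14.5 − 8.58 + 514.5 + 90.61 = 611.03.
∂Q_x/∂I = +0.0525, so E_I = 0.0525·(9800/611.03) ≈ 0.842.
E_I ∈ (0,1): normal good (necessity).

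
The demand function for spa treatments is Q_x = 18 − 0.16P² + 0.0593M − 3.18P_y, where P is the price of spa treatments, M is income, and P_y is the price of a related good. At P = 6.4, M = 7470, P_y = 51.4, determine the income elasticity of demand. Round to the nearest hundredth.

1.52

First evaluate Q_x: 18 − 0.16(6.4)² + 0.0593(7470) − 3.18(51.4) = 18 − 6.5536 + 442.971 − 163.452 = 290.9654.
∂Q_x/∂M = +0.0593, so E_I = 0.0593·(7470/290.9654) ≈ 1.52.
E_I > 1: normal good (luxury).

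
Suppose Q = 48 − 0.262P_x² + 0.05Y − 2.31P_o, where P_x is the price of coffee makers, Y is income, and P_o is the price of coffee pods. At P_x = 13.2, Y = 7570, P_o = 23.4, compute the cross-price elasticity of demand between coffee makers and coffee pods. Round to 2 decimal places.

Substituting, Q = 48 − 0.262(13.2)² + 0.05(7570) − 2.31(23.4) = 48 − 45.6509 + 378.5 − 54.054 = 326.7951.
∂Q/∂P_o = −2.31, so E_xy = -2.31·(23.4/326.7951) ≈ -0.17.
E_xy < 0: the goods are complements.

-0.17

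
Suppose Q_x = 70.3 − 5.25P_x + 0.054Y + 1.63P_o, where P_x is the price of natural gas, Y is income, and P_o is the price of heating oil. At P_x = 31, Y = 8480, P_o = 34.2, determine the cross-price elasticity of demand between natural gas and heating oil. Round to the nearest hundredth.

0.13

Substituting, Q_x = 70.3 − 5.25(31) + 0.054(8480) + 1.63(34.2) = 70.3 − 162.75 + 457.92 + 55.746 = 421.216.
∂Q_x/∂P_o = +1.63, so E_xy = 1.63·(34.2/421.216) ≈ 0.13.
E_xy > 0: the goods are substitutes.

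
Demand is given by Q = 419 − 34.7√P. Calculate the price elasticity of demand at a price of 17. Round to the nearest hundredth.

-0.26

At P = 17, Q = 275.9282.
dQ/dP = −34.7/(2√P) = −34.7/(2·4.1231).
Point elasticity E = (dQ/dP)·(P/Q) = -4.208 × 17/275.9282 ≈ -0.26.
|E| < 1, so demand is inelastic at this price.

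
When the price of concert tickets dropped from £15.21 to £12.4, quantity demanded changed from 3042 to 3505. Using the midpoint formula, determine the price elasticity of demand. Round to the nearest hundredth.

-0.69

%Δq = (3505 − 3042)/[(3042 + 3505)/2] = 463/3273.5 ≈ 0.1414.
%Δp = (12.4 − 15.21)/[(15.21 + 12.4)/2] = -2.81/13.805 ≈ -0.2035.
Arc elasticity E = %Δq/%Δp ≈ 0.1414/-0.2035 ≈ -0.69.
|E| < 1: demand is inelastic over this range.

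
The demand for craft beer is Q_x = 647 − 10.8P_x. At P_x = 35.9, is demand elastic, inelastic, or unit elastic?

elastic

At P_x = 35.9, Q_x = 259.28.
dQ_x/dP_x = −10.8.
Point elasticity E = (dQ_x/dP_x)·(P_x/Q_x) = -10.8 × 35.9/259.28 ≈ -1.495.
|E| ≈ 1.495 > 1, so demand is elastic.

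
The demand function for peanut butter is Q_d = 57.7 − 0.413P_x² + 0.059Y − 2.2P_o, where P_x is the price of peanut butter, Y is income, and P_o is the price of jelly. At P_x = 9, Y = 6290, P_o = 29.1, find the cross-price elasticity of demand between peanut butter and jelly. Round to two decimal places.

Evaluating quantity at (P_x, Y, P_o) gives Q_d = 57.7 − 0.413(9)² + 0.059(6290) − 2.2(29.1) = 57.7 − 33.453 + 371.11 − 64.02 = 331.337.
∂Q_d/∂P_o = −2.2, so E_xy = -2.2·(29.1/331.337) ≈ -0.19.
E_xy < 0: the goods are complements.

-0.19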